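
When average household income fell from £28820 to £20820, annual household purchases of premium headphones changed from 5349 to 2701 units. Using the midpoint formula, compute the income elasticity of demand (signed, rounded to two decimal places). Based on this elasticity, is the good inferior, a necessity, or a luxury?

%ΔQ = (2701 − 5349)/[( 5349 + 2701)/2] = -2648/4025 = -0.657888…
%ΔIncome = (20820 − 28820)/[( 28820 + 20820)/2] = -8000/24820 = -0.322320…
E_income = (-2648/4025) / (-8000/24820) = 2.0410…
E_income > 1 ⇒ normal good, luxury.

2.04; luxury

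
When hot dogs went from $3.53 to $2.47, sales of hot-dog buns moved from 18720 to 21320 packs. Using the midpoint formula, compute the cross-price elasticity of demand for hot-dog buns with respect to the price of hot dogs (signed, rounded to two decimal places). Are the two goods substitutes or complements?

-0.37; complements

%ΔQ_{hot-dog buns} = (21320 − 18720)/avg = 2600/20020 = 0.129870…
%ΔP_{hot dogs} = (2.47 − 3.53)/avg = -1.06/3 = -0.353333…
E_cross = (2600/20020) / (-1.06/3) = -0.3675…
E_cross < 0 ⇒ the goods are complements.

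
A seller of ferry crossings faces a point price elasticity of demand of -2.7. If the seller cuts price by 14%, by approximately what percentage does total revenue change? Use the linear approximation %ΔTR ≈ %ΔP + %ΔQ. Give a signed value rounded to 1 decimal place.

+23.8%

%ΔQ ≈ Ed × %ΔP = (-2.7) × (-14%) = +37.8000%
%ΔTR ≈ %ΔP + %ΔQ = (-14%) + (+37.8000%) = +23.8000%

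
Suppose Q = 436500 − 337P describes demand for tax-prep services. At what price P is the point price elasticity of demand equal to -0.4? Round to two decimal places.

Ed = −337P/(436500 − 337P). Set this equal to -0.4:
337P = 0.4·(436500 − 337P) ⇒ 337P(1 + 0.4) = 0.4·436500
P = 0.4·436500 / (337·1.4) = 370.0720…

370.07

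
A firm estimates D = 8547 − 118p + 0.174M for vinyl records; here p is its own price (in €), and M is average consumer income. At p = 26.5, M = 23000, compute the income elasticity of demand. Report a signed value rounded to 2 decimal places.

0.42

At the given values, D = 8547 − 118(26.5) + 0.174(23000) = 9422.
∂D/∂M = 0.174.
E = (0.174) × (23000/9422) = 0.4247…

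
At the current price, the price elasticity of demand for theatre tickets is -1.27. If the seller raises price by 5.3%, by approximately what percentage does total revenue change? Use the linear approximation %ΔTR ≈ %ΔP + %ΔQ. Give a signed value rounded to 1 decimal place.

%ΔQ ≈ Ed × %ΔP = (-1.27) × (+5.3%) = -6.7310%
%ΔTR ≈ %ΔP + %ΔQ = (+5.3%) + (-6.7310%) = -1.4310%

-1.4%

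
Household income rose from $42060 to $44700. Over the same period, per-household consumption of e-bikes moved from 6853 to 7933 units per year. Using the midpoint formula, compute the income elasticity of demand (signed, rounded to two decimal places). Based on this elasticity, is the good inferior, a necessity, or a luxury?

2.40; luxury

%ΔQ = (7933 − 6853)/[( 6853 + 7933)/2] = 1080/7393 = 0.146084…
%ΔIncome = (44700 − 42060)/[( 42060 + 44700)/2] = 2640/43380 = 0.060857…
E_income = (1080/7393) / (2640/43380) = 2.4004…
E_income > 1 ⇒ normal good, luxury.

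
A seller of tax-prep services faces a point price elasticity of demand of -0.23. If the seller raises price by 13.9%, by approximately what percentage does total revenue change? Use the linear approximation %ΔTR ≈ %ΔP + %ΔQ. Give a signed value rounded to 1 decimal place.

+10.7%

%ΔQ ≈ Ed × %ΔP = (-0.23) × (+13.9%) = -3.1970%
%ΔTR ≈ %ΔP + %ΔQ = (+13.9%) + (-3.1970%) = +10.7030%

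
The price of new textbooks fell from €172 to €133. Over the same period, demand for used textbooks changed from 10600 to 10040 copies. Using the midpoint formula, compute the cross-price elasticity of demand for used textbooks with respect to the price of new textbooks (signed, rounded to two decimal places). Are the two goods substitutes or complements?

0.21; substitutes

%ΔQ_{used textbooks} = (10040 − 10600)/avg = -560/10320 = -0.054263…
%ΔP_{new textbooks} = (133 − 172)/avg = -39/152.5 = -0.255737…
E_cross = (-560/10320) / (-39/152.5) = 0.2121…
E_cross > 0 ⇒ the goods are substitutes.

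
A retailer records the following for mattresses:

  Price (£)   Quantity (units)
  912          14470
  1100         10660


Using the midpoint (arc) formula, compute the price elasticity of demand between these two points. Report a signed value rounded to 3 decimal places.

%ΔQ = (10660 − 14470) / [(14470 + 10660)/2] = -3810/12565 = -0.303223…
%ΔP = (1100 − 912) / [(912 + 1100)/2] = 188/1006 = 0.186878…
Arc Ed = %ΔQ / %ΔP = (-3810/12565) / (188/1006) = -1.62256…

-1.623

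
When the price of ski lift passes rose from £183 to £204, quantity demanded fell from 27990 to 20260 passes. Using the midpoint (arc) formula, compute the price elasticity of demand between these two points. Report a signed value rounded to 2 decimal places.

-2.95

%ΔQ = (20260 − 27990) / [(27990 + 20260)/2] = -7730/24125 = -0.320414…
%ΔP = (204 − 183) / [(183 + 204)/2] = 21/193.5 = 0.108527…
Arc Ed = %ΔQ / %ΔP = (-7730/24125) / (21/193.5) = -2.9523…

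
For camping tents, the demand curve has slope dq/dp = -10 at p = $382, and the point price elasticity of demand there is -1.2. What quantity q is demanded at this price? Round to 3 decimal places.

3183.333

Ed = (dq/dp)·(p/q) ⇒ q = (dq/dp)·p/Ed = (-10)·382/(-1.2) = 3183.33333…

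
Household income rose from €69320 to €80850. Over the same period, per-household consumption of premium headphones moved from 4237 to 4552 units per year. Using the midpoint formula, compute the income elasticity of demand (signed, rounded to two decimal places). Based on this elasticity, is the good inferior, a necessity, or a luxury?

0.47; necessity

%ΔQ = (4552 − 4237)/[( 4237 + 4552)/2] = 315/4394.5 = 0.071680…
%ΔIncome = (80850 − 69320)/[( 69320 + 80850)/2] = 11530/75085 = 0.153559…
E_income = (315/4394.5) / (11530/75085) = 0.4667…
0 < E_income < 1 ⇒ normal good, necessity.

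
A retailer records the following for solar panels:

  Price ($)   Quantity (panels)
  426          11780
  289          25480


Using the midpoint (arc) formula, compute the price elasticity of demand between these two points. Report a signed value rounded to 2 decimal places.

%ΔQ = (25480 − 11780) / [(11780 + 25480)/2] = 13700/18630 = 0.735373…
%ΔP = (289 − 426) / [(426 + 289)/2] = -137/357.5 = -0.383216…
Arc Ed = %ΔQ / %ΔP = (13700/18630) / (-137/357.5) = -1.9189…

-1.92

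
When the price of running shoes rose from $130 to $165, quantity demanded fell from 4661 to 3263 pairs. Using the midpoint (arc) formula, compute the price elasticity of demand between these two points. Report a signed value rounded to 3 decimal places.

%ΔQ = (3263 − 4661) / [(4661 + 3263)/2] = -1398/3962 = -0.352852…
%ΔP = (165 − 130) / [(130 + 165)/2] = 35/147.5 = 0.237288…
Arc Ed = %ΔQ / %ΔP = (-1398/3962) / (35/147.5) = -1.48701…

-1.487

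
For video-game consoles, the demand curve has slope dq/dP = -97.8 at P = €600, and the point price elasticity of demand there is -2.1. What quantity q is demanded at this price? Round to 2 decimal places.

Ed = (dq/dP)·(P/q) ⇒ q = (dq/dP)·P/Ed = (-97.8)·600/(-2.1) = 27942.8571…

27942.86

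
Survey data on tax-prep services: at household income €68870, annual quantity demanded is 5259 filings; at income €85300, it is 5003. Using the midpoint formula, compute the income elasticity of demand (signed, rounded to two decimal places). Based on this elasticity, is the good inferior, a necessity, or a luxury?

-0.23; inferior

%ΔQ = (5003 − 5259)/[( 5259 + 5003)/2] = -256/5131 = -0.049892…
%ΔIncome = (85300 − 68870)/[( 68870 + 85300)/2] = 16430/77085 = 0.213141…
E_income = (-256/5131) / (16430/77085) = -0.2340…
E_income < 0 ⇒ inferior good.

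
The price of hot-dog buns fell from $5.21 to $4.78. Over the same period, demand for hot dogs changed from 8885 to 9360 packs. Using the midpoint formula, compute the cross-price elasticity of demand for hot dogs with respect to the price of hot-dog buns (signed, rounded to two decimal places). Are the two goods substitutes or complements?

%ΔQ_{hot dogs} = (9360 − 8885)/avg = 475/9122.5 = 0.052069…
%ΔP_{hot-dog buns} = (4.78 − 5.21)/avg = -0.43/4.995 = -0.086086…
E_cross = (475/9122.5) / (-0.43/4.995) = -0.6048…
E_cross < 0 ⇒ the goods are complements.

-0.60; complements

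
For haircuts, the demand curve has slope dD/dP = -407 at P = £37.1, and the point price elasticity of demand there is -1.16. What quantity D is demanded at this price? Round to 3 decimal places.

Ed = (dD/dP)·(P/D) ⇒ D = (dD/dP)·P/Ed = (-407)·37.1/(-1.16) = 13016.98275…

13016.983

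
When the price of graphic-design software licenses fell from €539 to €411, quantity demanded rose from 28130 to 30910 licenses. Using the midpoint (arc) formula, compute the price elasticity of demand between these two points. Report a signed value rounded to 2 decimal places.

%ΔQ = (30910 − 28130) / [(28130 + 30910)/2] = 2780/29520 = 0.094173…
%ΔP = (411 − 539) / [(539 + 411)/2] = -128/475 = -0.269473…
Arc Ed = %ΔQ / %ΔP = (2780/29520) / (-128/475) = -0.3494…

-0.35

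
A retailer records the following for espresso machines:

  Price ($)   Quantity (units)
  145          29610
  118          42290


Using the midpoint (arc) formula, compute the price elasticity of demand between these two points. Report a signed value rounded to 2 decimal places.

-1.72

%ΔQ = (42290 − 29610) / [(29610 + 42290)/2] = 12680/35950 = 0.352712…
%ΔP = (118 − 145) / [(145 + 118)/2] = -27/131.5 = -0.205323…
Arc Ed = %ΔQ / %ΔP = (12680/35950) / (-27/131.5) = -1.7178…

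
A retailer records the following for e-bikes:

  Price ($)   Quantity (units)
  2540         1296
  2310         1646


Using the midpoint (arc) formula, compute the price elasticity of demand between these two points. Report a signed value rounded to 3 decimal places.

%ΔQ = (1646 − 1296) / [(1296 + 1646)/2] = 350/1471 = 0.237933…
%ΔP = (2310 − 2540) / [(2540 + 2310)/2] = -230/2425 = -0.094845…
Arc Ed = %ΔQ / %ΔP = (350/1471) / (-230/2425) = -2.50864…

-2.509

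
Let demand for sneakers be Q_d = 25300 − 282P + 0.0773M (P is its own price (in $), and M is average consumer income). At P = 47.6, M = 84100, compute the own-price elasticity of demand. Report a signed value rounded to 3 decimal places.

-0.730

At the given values, Q_d = 25300 − 282(47.6) + 0.0773(84100) = 18377.73.
∂Q_d/∂P = −282.
E = (-282) × (47.6/18377.73) = -0.73040…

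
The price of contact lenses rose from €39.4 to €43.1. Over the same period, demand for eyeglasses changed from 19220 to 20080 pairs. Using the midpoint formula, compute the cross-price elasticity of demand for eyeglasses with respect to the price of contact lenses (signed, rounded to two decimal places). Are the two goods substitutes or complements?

%ΔQ_{eyeglasses} = (20080 − 19220)/avg = 860/19650 = 0.043765…
%ΔP_{contact lenses} = (43.1 − 39.4)/avg = 3.7/41.25 = 0.089696…
E_cross = (860/19650) / (3.7/41.25) = 0.4879…
E_cross > 0 ⇒ the goods are substitutes.

0.49; substitutes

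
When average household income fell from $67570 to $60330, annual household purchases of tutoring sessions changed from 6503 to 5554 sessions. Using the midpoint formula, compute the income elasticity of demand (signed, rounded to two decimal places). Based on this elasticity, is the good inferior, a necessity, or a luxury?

1.39; luxury

%ΔQ = (5554 − 6503)/[( 6503 + 5554)/2] = -949/6028.5 = -0.157418…
%ΔIncome = (60330 − 67570)/[( 67570 + 60330)/2] = -7240/63950 = -0.113213…
E_income = (-949/6028.5) / (-7240/63950) = 1.3904…
E_income > 1 ⇒ normal good, luxury.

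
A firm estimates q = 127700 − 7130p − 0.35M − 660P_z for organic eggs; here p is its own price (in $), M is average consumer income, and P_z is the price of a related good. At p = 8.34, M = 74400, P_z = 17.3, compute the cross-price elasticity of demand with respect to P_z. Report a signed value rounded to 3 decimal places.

At the given values, q = 127700 − 7130(8.34) − 0.35(74400) − 660(17.3) = 30777.8.
∂q/∂P_z = -660.
E = (-660) × (17.3/30777.8) = -0.37098…

-0.371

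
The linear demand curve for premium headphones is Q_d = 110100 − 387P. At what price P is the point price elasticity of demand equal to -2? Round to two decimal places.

189.66

Ed = −387P/(110100 − 387P). Set this equal to -2:
387P = 2·(110100 − 387P) ⇒ 387P(1 + 2) = 2·110100
P = 2·110100 / (387·3) = 189.6640…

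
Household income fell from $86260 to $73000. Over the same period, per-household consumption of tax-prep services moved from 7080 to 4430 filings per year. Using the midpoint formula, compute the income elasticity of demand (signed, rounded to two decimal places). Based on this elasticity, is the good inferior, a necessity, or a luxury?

%ΔQ = (4430 − 7080)/[( 7080 + 4430)/2] = -2650/5755 = -0.460469…
%ΔIncome = (73000 − 86260)/[( 86260 + 73000)/2] = -13260/79630 = -0.166520…
E_income = (-2650/5755) / (-13260/79630) = 2.7652…
E_income > 1 ⇒ normal good, luxury.

2.77; luxury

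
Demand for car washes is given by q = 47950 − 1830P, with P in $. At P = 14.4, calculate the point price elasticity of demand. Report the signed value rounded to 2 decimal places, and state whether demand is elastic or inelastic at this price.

-1.22; elastic

dq/dP = −1830. At P = 14.4, q = 47950 − 1830(14.4) = 21598.
Ed = (dq/dP)·(P/q) = −1830 × (14.4/21598) = -1.2201…
|Ed| = 1.22 > 1, so demand is elastic.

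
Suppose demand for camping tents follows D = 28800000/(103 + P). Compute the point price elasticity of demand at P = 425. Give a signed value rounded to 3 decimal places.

-0.805

dD/dP = −28800000/(103 + P)² = -103.306. At P = 425, D = 54545.5.
Ed = (dD/dP)·(P/D) = (-103.306) × (425/54545.5) = -0.80492…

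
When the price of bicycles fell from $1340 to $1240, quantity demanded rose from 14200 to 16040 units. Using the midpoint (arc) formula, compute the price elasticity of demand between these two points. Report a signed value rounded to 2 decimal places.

-1.57

%ΔQ = (16040 − 14200) / [(14200 + 16040)/2] = 1840/15120 = 0.121693…
%ΔP = (1240 − 1340) / [(1340 + 1240)/2] = -100/1290 = -0.077519…
Arc Ed = %ΔQ / %ΔP = (1840/15120) / (-100/1290) = -1.5698…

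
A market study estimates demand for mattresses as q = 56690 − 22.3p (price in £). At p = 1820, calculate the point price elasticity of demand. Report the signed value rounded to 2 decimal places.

dq/dp = −22.3. At p = 1820, q = 56690 − 22.3(1820) = 16104.
Ed = (dq/dp)·(p/q) = −22.3 × (1820/16104) = -2.5202…

-2.52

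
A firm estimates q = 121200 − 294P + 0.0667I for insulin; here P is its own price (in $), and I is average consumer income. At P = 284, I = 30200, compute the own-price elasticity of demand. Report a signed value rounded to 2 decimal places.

-2.10

At the given values, q = 121200 − 294(284) + 0.0667(30200) = 39718.34.
∂q/∂P = −294.
E = (-294) × (284/39718.34) = -2.1022…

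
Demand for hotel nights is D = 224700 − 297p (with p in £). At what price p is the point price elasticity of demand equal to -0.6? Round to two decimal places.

Ed = −297p/(224700 − 297p). Set this equal to -0.6:
297p = 0.6·(224700 − 297p) ⇒ 297p(1 + 0.6) = 0.6·224700
p = 0.6·224700 / (297·1.6) = 283.7121…

283.71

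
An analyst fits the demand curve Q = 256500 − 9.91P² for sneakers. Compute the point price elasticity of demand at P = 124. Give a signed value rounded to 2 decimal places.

-2.93

dQ/dP = −2·9.91·P = -2457.68. At P = 124, Q = 104123.84.
Ed = (dQ/dP)·(P/Q) = (-2457.68) × (124/104123.84) = -2.9268…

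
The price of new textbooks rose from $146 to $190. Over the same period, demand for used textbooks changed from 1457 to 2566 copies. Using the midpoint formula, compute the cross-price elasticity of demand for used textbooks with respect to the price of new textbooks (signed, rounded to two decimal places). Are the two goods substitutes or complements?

2.11; substitutes

%ΔQ_{used textbooks} = (2566 − 1457)/avg = 1109/2011.5 = 0.551329…
%ΔP_{new textbooks} = (190 − 146)/avg = 44/168 = 0.261904…
E_cross = (1109/2011.5) / (44/168) = 2.1050…
E_cross > 0 ⇒ the goods are substitutes.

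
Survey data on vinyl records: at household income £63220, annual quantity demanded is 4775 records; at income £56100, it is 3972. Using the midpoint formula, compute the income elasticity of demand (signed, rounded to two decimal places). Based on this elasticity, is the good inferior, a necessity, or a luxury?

1.54; luxury

%ΔQ = (3972 − 4775)/[( 4775 + 3972)/2] = -803/4373.5 = -0.183605…
%ΔIncome = (56100 − 63220)/[( 63220 + 56100)/2] = -7120/59660 = -0.119342…
E_income = (-803/4373.5) / (-7120/59660) = 1.5384…
E_income > 1 ⇒ normal good, luxury.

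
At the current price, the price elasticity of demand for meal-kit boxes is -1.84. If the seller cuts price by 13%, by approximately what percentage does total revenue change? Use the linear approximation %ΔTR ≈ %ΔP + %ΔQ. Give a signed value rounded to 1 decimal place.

%ΔQ ≈ Ed × %ΔP = (-1.84) × (-13%) = +23.9200%
%ΔTR ≈ %ΔP + %ΔQ = (-13%) + (+23.9200%) = +10.9200%

+10.9%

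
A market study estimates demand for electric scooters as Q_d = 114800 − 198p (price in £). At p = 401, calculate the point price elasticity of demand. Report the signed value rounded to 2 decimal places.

dQ_d/dp = −198. At p = 401, Q_d = 114800 − 198(401) = 35402.
Ed = (dQ_d/dp)·(p/Q_d) = −198 × (401/35402) = -2.2427…

-2.24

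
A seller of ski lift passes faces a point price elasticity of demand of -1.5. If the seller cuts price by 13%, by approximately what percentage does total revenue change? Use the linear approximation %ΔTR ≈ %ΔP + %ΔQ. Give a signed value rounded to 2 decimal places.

%ΔQ ≈ Ed × %ΔP = (-1.5) × (-13%) = +19.5000%
%ΔTR ≈ %ΔP + %ΔQ = (-13%) + (+19.5000%) = +6.5000%

+6.50%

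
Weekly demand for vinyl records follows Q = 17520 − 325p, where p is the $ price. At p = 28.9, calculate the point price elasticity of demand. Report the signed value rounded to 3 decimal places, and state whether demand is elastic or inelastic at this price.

dQ/dp = −325. At p = 28.9, Q = 17520 − 325(28.9) = 8127.5.
Ed = (dQ/dp)·(p/Q) = −325 × (28.9/8127.5) = -1.15564…
|Ed| = 1.156 > 1, so demand is elastic.

-1.156; elastic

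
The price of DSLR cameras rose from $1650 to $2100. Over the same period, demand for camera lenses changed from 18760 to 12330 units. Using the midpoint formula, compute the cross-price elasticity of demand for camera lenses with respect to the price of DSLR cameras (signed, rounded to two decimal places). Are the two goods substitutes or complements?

-1.72; complements

%ΔQ_{camera lenses} = (12330 − 18760)/avg = -6430/15545 = -0.413637…
%ΔP_{DSLR cameras} = (2100 − 1650)/avg = 450/1875 = 0.24
E_cross = (-6430/15545) / (450/1875) = -1.7234…
E_cross < 0 ⇒ the goods are complements.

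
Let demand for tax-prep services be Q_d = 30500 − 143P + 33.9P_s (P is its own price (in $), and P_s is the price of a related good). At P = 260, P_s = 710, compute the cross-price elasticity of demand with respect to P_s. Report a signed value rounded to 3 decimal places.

At the given values, Q_d = 30500 − 143(260) + 33.9(710) = 17389.
∂Q_d/∂P_s = 33.9.
E = (33.9) × (710/17389) = 1.38415…

1.384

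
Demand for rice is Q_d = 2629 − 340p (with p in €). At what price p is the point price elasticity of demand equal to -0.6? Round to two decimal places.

Ed = −340p/(2629 − 340p). Set this equal to -0.6:
340p = 0.6·(2629 − 340p) ⇒ 340p(1 + 0.6) = 0.6·2629
p = 0.6·2629 / (340·1.6) = 2.8996…

2.90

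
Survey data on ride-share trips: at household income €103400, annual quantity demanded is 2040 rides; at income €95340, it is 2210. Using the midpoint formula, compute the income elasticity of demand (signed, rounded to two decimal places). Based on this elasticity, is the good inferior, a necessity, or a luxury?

%ΔQ = (2210 − 2040)/[( 2040 + 2210)/2] = 170/2125 = 0.08
%ΔIncome = (95340 − 103400)/[( 103400 + 95340)/2] = -8060/99370 = -0.081110…
E_income = (170/2125) / (-8060/99370) = -0.9863…
E_income < 0 ⇒ inferior good.

-0.99; inferior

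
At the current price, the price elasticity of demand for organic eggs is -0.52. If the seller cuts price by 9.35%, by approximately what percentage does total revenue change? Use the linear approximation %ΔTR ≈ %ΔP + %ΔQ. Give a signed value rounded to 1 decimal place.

-4.5%

%ΔQ ≈ Ed × %ΔP = (-0.52) × (-9.35%) = +4.8620%
%ΔTR ≈ %ΔP + %ΔQ = (-9.35%) + (+4.8620%) = -4.4880%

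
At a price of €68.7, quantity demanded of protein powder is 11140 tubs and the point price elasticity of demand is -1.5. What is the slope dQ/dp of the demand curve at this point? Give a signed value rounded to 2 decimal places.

Ed = (dQ/dp)·(p/Q) ⇒ dQ/dp = Ed·Q/p = (-1.5)·11140/68.7 = -243.2314…

-243.23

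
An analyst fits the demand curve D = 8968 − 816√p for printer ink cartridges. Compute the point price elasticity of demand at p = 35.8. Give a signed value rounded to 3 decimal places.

dD/dp = −816/(2√p) = -68.1897. At p = 35.8, D = 4085.62.
Ed = (dD/dp)·(p/D) = (-68.1897) × (35.8/4085.62) = -0.59750…

-0.598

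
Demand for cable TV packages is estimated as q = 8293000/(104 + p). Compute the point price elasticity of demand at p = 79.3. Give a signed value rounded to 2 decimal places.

-0.43

dq/dp = −8293000/(104 + p)² = -246.824. At p = 79.3, q = 45242.8.
Ed = (dq/dp)·(p/q) = (-246.824) × (79.3/45242.8) = -0.4326…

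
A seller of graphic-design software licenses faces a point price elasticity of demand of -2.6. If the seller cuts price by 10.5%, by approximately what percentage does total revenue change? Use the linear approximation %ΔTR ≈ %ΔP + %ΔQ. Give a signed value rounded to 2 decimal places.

%ΔQ ≈ Ed × %ΔP = (-2.6) × (-10.5%) = +27.3000%
%ΔTR ≈ %ΔP + %ΔQ = (-10.5%) + (+27.3000%) = +16.8000%

+16.80%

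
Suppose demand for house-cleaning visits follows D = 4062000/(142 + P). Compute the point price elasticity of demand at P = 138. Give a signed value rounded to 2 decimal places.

dD/dP = −4062000/(142 + P)² = -51.8112. At P = 138, D = 14507.1.
Ed = (dD/dP)·(P/D) = (-51.8112) × (138/14507.1) = -0.4928…

-0.49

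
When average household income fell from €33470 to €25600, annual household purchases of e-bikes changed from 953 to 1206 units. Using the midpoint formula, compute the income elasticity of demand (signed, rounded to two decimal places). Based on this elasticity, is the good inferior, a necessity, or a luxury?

%ΔQ = (1206 − 953)/[( 953 + 1206)/2] = 253/1079.5 = 0.234367…
%ΔIncome = (25600 − 33470)/[( 33470 + 25600)/2] = -7870/29535 = -0.266463…
E_income = (253/1079.5) / (-7870/29535) = -0.8795…
E_income < 0 ⇒ inferior good.

-0.88; inferior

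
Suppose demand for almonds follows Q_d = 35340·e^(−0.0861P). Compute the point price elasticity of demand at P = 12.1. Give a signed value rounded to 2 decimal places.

-1.04

dQ_d/dP = −0.0861·Q_d = -1073.54. At P = 12.1, Q_d = 12468.5.
Ed = (dQ_d/dP)·(P/Q_d) = (-1073.54) × (12.1/12468.5) = -1.0418…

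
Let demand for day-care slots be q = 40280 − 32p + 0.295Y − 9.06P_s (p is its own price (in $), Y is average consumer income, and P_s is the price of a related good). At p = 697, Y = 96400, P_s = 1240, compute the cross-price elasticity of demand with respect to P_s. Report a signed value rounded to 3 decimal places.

-0.319

At the given values, q = 40280 − 32(697) + 0.295(96400) − 9.06(1240) = 35179.6.
∂q/∂P_s = -9.06.
E = (-9.06) × (1240/35179.6) = -0.31934…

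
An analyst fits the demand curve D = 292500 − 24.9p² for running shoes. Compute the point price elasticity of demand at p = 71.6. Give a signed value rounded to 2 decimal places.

-1.55

dD/dp = −2·24.9·p = -3565.68. At p = 71.6, D = 164848.656.
Ed = (dD/dp)·(p/D) = (-3565.68) × (71.6/164848.656) = -1.5487…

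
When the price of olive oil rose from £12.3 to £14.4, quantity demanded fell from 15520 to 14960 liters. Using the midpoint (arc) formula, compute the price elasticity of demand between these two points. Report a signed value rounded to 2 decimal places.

%ΔQ = (14960 − 15520) / [(15520 + 14960)/2] = -560/15240 = -0.036745…
%ΔP = (14.4 − 12.3) / [(12.3 + 14.4)/2] = 2.1/13.35 = 0.157303…
Arc Ed = %ΔQ / %ΔP = (-560/15240) / (2.1/13.35) = -0.2335…

-0.23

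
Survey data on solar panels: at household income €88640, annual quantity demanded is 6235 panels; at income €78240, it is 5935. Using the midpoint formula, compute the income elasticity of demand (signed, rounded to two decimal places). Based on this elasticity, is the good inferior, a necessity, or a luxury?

%ΔQ = (5935 − 6235)/[( 6235 + 5935)/2] = -300/6085 = -0.049301…
%ΔIncome = (78240 − 88640)/[( 88640 + 78240)/2] = -10400/83440 = -0.124640…
E_income = (-300/6085) / (-10400/83440) = 0.3955…
0 < E_income < 1 ⇒ normal good, necessity.

0.40; necessity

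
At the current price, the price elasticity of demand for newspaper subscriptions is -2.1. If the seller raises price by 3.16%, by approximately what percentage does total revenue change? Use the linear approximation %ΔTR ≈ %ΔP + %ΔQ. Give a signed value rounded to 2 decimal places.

-3.48%

%ΔQ ≈ Ed × %ΔP = (-2.1) × (+3.16%) = -6.6360%
%ΔTR ≈ %ΔP + %ΔQ = (+3.16%) + (-6.6360%) = -3.4760%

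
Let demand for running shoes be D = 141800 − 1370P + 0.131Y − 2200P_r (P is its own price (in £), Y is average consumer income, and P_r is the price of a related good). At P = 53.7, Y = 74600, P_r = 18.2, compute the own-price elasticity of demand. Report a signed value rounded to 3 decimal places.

-1.938

At the given values, D = 141800 − 1370(53.7) + 0.131(74600) − 2200(18.2) = 37963.6.
∂D/∂P = −1370.
E = (-1370) × (53.7/37963.6) = -1.93788…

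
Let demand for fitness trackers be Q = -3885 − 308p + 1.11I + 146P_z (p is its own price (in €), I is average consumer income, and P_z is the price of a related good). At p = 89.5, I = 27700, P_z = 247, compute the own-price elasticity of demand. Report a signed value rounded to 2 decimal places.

At the given values, Q = -3885 − 308(89.5) + 1.11(27700) + 146(247) = 35358.
∂Q/∂p = −308.
E = (-308) × (89.5/35358) = -0.7796…

-0.78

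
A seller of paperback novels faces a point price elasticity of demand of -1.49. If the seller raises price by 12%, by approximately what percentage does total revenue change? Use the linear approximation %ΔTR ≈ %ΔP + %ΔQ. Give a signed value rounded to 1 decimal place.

-5.9%

%ΔQ ≈ Ed × %ΔP = (-1.49) × (+12%) = -17.8800%
%ΔTR ≈ %ΔP + %ΔQ = (+12%) + (-17.8800%) = -5.8800%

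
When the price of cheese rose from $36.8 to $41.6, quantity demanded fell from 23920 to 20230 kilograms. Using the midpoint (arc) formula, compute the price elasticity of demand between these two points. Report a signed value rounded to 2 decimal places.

%ΔQ = (20230 − 23920) / [(23920 + 20230)/2] = -3690/22075 = -0.167157…
%ΔP = (41.6 − 36.8) / [(36.8 + 41.6)/2] = 4.8/39.2 = 0.122448…
Arc Ed = %ΔQ / %ΔP = (-3690/22075) / (4.8/39.2) = -1.3651…

-1.37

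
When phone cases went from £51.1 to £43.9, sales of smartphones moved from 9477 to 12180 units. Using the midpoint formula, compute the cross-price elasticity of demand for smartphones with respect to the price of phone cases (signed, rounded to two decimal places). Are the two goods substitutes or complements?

%ΔQ_{smartphones} = (12180 − 9477)/avg = 2703/10828.5 = 0.249619…
%ΔP_{phone cases} = (43.9 − 51.1)/avg = -7.2/47.5 = -0.151578…
E_cross = (2703/10828.5) / (-7.2/47.5) = -1.6467…
E_cross < 0 ⇒ the goods are complements.

-1.65; complements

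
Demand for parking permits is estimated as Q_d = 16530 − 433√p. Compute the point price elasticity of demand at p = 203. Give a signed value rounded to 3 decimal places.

-0.298

dQ_d/dp = −433/(2√p) = -15.1953. At p = 203, Q_d = 10360.7.
Ed = (dQ_d/dp)·(p/Q_d) = (-15.1953) × (203/10360.7) = -0.29772…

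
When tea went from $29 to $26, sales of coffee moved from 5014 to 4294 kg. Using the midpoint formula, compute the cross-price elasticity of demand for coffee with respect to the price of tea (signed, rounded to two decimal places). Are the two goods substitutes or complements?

%ΔQ_{coffee} = (4294 − 5014)/avg = -720/4654 = -0.154705…
%ΔP_{tea} = (26 − 29)/avg = -3/27.5 = -0.109090…
E_cross = (-720/4654) / (-3/27.5) = 1.4181…
E_cross > 0 ⇒ the goods are substitutes.

1.42; substitutes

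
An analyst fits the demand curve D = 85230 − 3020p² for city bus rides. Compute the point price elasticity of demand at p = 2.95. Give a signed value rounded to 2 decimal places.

dD/dp = −2·3020·p = -17818. At p = 2.95, D = 58948.45.
Ed = (dD/dp)·(p/D) = (-17818) × (2.95/58948.45) = -0.8916…

-0.89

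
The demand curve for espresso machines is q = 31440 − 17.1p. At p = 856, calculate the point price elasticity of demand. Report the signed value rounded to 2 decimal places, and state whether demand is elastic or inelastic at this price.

dq/dp = −17.1. At p = 856, q = 31440 − 17.1(856) = 16802.4.
Ed = (dq/dp)·(p/q) = −17.1 × (856/16802.4) = -0.8711…
|Ed| = 0.87 < 1, so demand is inelastic.

-0.87; inelastic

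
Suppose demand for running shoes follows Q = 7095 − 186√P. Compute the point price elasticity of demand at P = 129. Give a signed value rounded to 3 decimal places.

dQ/dP = −186/(2√P) = -8.18819. At P = 129, Q = 4982.45.
Ed = (dQ/dP)·(P/Q) = (-8.18819) × (129/4982.45) = -0.21199…

-0.212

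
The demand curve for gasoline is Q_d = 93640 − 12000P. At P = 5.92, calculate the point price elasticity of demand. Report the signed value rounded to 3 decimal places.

dQ_d/dP = −12000. At P = 5.92, Q_d = 93640 − 12000(5.92) = 22600.
Ed = (dQ_d/dP)·(P/Q_d) = −12000 × (5.92/22600) = -3.14336…

-3.143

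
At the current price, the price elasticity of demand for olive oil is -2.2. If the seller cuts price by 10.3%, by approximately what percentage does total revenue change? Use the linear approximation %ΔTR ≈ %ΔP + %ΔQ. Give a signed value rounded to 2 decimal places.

+12.36%

%ΔQ ≈ Ed × %ΔP = (-2.2) × (-10.3%) = +22.6600%
%ΔTR ≈ %ΔP + %ΔQ = (-10.3%) + (+22.6600%) = +12.3600%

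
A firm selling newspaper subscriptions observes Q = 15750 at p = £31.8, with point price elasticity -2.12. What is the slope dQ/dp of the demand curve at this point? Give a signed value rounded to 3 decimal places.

-1050.000

Ed = (dQ/dp)·(p/Q) ⇒ dQ/dp = Ed·Q/p = (-2.12)·15750/31.8 = -1050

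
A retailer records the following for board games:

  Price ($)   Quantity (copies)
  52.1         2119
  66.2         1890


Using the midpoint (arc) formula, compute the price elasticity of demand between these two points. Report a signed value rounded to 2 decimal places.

%ΔQ = (1890 − 2119) / [(2119 + 1890)/2] = -229/2004.5 = -0.114242…
%ΔP = (66.2 − 52.1) / [(52.1 + 66.2)/2] = 14.1/59.15 = 0.238377…
Arc Ed = %ΔQ / %ΔP = (-229/2004.5) / (14.1/59.15) = -0.4792…

-0.48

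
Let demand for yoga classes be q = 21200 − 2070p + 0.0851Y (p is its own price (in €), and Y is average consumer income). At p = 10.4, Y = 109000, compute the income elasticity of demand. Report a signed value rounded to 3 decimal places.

1.037

At the given values, q = 21200 − 2070(10.4) + 0.0851(109000) = 8947.9.
∂q/∂Y = 0.0851.
E = (0.0851) × (109000/8947.9) = 1.03665…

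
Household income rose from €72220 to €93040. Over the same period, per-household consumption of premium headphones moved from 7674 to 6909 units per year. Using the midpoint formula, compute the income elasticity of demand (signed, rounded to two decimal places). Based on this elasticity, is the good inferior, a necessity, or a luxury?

-0.42; inferior

%ΔQ = (6909 − 7674)/[( 7674 + 6909)/2] = -765/7291.5 = -0.104916…
%ΔIncome = (93040 − 72220)/[( 72220 + 93040)/2] = 20820/82630 = 0.251966…
E_income = (-765/7291.5) / (20820/82630) = -0.4163…
E_income < 0 ⇒ inferior good.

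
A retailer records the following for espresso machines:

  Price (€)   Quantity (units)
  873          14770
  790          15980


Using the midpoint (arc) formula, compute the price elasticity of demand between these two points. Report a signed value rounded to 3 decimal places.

%ΔQ = (15980 − 14770) / [(14770 + 15980)/2] = 1210/15375 = 0.078699…
%ΔP = (790 − 873) / [(873 + 790)/2] = -83/831.5 = -0.099819…
Arc Ed = %ΔQ / %ΔP = (1210/15375) / (-83/831.5) = -0.78841…

-0.788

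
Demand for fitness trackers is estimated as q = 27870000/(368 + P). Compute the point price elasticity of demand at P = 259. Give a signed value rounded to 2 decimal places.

-0.41

dq/dP = −27870000/(368 + P)² = -70.8928. At P = 259, q = 44449.8.
Ed = (dq/dP)·(P/q) = (-70.8928) × (259/44449.8) = -0.4130…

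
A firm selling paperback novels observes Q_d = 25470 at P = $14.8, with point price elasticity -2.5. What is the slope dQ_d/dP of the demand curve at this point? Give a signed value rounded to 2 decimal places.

-4302.36

Ed = (dQ_d/dP)·(P/Q_d) ⇒ dQ_d/dP = Ed·Q_d/P = (-2.5)·25470/14.8 = -4302.3648…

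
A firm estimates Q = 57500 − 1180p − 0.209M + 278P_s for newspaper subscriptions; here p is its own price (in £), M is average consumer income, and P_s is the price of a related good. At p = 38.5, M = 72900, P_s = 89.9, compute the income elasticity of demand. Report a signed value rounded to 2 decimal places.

-0.70

At the given values, Q = 57500 − 1180(38.5) − 0.209(72900) + 278(89.9) = 21826.1.
∂Q/∂M = -0.209.
E = (-0.209) × (72900/21826.1) = -0.6980…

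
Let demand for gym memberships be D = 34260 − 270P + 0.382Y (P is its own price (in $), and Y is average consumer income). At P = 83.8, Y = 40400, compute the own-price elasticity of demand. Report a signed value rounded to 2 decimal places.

At the given values, D = 34260 − 270(83.8) + 0.382(40400) = 27066.8.
∂D/∂P = −270.
E = (-270) × (83.8/27066.8) = -0.8359…

-0.84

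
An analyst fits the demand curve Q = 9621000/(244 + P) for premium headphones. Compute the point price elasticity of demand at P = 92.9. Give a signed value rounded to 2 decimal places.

-0.28

dQ/dP = −9621000/(244 + P)² = -84.7653. At P = 92.9, Q = 28557.4.
Ed = (dQ/dP)·(P/Q) = (-84.7653) × (92.9/28557.4) = -0.2757…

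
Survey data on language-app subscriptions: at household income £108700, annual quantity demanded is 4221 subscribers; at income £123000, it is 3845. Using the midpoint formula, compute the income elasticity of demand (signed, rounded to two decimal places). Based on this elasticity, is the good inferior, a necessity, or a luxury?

%ΔQ = (3845 − 4221)/[( 4221 + 3845)/2] = -376/4033 = -0.093230…
%ΔIncome = (123000 − 108700)/[( 108700 + 123000)/2] = 14300/115850 = 0.123435…
E_income = (-376/4033) / (14300/115850) = -0.7553…
E_income < 0 ⇒ inferior good.

-0.76; inferior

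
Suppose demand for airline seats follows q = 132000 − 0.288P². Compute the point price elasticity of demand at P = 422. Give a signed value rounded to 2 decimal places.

dq/dP = −2·0.288·P = -243.072. At P = 422, q = 80711.808.
Ed = (dq/dP)·(P/q) = (-243.072) × (422/80711.808) = -1.2708…

-1.27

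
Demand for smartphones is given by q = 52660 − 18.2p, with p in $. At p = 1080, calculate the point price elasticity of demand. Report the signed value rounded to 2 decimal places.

-0.60

dq/dp = −18.2. At p = 1080, q = 52660 − 18.2(1080) = 33004.
Ed = (dq/dp)·(p/q) = −18.2 × (1080/33004) = -0.5955…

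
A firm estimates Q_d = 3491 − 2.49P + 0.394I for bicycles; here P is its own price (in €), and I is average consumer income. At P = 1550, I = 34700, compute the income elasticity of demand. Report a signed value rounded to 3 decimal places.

1.028

At the given values, Q_d = 3491 − 2.49(1550) + 0.394(34700) = 13303.3.
∂Q_d/∂I = 0.394.
E = (0.394) × (34700/13303.3) = 1.02769…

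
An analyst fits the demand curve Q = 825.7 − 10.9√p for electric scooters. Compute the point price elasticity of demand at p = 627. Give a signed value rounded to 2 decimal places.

-0.25

dQ/dp = −10.9/(2√p) = -0.217652. At p = 627, Q = 552.764.
Ed = (dQ/dp)·(p/Q) = (-0.217652) × (627/552.764) = -0.2468…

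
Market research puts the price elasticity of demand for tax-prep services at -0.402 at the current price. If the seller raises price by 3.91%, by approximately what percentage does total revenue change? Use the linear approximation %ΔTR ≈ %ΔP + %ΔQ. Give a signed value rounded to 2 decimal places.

+2.34%

%ΔQ ≈ Ed × %ΔP = (-0.402) × (+3.91%) = -1.5718%
%ΔTR ≈ %ΔP + %ΔQ = (+3.91%) + (-1.5718%) = +2.3382%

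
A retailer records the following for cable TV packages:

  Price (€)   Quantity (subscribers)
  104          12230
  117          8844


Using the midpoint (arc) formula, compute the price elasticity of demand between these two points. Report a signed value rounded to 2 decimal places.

%ΔQ = (8844 − 12230) / [(12230 + 8844)/2] = -3386/10537 = -0.321343…
%ΔP = (117 − 104) / [(104 + 117)/2] = 13/110.5 = 0.117647…
Arc Ed = %ΔQ / %ΔP = (-3386/10537) / (13/110.5) = -2.7314…

-2.73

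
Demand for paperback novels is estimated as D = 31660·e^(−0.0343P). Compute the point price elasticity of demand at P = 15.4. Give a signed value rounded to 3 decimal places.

dD/dP = −0.0343·D = -640.327. At P = 15.4, D = 18668.4.
Ed = (dD/dP)·(P/D) = (-640.327) × (15.4/18668.4) = -0.52822

-0.528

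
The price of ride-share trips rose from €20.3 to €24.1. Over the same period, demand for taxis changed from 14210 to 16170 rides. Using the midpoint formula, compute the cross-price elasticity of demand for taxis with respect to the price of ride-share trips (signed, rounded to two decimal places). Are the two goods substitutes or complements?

0.75; substitutes

%ΔQ_{taxis} = (16170 − 14210)/avg = 1960/15190 = 0.129032…
%ΔP_{ride-share trips} = (24.1 − 20.3)/avg = 3.8/22.2 = 0.171171…
E_cross = (1960/15190) / (3.8/22.2) = 0.7538…
E_cross > 0 ⇒ the goods are substitutes.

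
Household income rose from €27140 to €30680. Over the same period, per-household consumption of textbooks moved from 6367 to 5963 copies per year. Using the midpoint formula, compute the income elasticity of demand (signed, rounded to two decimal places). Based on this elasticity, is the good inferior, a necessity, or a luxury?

-0.54; inferior

%ΔQ = (5963 − 6367)/[( 6367 + 5963)/2] = -404/6165 = -0.065531…
%ΔIncome = (30680 − 27140)/[( 27140 + 30680)/2] = 3540/28910 = 0.122448…
E_income = (-404/6165) / (3540/28910) = -0.5351…
E_income < 0 ⇒ inferior good.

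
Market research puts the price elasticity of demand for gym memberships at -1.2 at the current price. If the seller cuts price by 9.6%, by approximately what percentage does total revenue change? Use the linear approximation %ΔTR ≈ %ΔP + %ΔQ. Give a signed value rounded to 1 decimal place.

%ΔQ ≈ Ed × %ΔP = (-1.2) × (-9.6%) = +11.5200%
%ΔTR ≈ %ΔP + %ΔQ = (-9.6%) + (+11.5200%) = +1.9200%

+1.9%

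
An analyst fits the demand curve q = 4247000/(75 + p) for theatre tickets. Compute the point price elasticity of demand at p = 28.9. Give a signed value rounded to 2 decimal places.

dq/dp = −4247000/(75 + p)² = -393.415. At p = 28.9, q = 40875.8.
Ed = (dq/dp)·(p/q) = (-393.415) × (28.9/40875.8) = -0.2781…

-0.28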